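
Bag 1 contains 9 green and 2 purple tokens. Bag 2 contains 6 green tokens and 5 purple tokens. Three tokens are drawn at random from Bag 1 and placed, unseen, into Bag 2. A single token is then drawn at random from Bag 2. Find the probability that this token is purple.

61/154

Condition on how many of the transferred tokens are purple (from Bag 1: 2 purple of 11; then Bag 2 has 14 total).
  0 purple: C(2,0)C(9,3)/C(11,3) = 28/55; then P = 5/14
  1 purple: C(2,1)C(9,2)/C(11,3) = 24/55; then P = 6/14
  2 purple: C(2,2)C(9,1)/C(11,3) = 3/55; then P = 7/14
P(purple from Bag 2) = 61/154 ≈ 0.3961.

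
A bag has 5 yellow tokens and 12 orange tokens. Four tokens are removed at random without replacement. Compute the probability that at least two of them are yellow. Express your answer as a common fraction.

Sum the hypergeometric tail for j = 2,…,4 yellow tokens.
Favorable = C(5,2)·C(12,2) + C(5,3)·C(12,1) + C(5,4)·C(12,0) = 785; total = C(17,4) = 2380.
P = 785/2380 = 157/476 ≈ 0.3298.

157/476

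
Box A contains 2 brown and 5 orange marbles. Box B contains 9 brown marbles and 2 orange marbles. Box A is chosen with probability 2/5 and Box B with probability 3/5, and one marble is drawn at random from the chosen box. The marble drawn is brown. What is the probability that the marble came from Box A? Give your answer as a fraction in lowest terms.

P(brown | Box A) = 2/7; P(brown | Box B) = 9/11.
P(brown) = 2/5·2/7 + 3/5·9/11 = 233/385.
By Bayes' rule, P(Box A | brown) = 4/35 / 233/385 = 44/233 ≈ 0.1888.

44/233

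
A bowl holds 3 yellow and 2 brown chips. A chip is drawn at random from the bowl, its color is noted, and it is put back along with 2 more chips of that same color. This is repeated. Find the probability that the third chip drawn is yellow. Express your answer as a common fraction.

3/5

Sum over the four possibilities for the first two draws (yellow/not-yellow each), tracking how the yellow count and total change by +2 per draw.
P(third is yellow) = 3/5 ≈ 0.6000. (In a Pólya urn every draw has the same marginal probability 3/5.)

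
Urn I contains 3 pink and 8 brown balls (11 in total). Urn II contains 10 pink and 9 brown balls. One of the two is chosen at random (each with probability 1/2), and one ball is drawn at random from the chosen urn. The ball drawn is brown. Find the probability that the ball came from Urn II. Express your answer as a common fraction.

99/251

P(brown | Urn I) = 8/11; P(brown | Urn II) = 9/19.
P(brown) = 1/2·8/11 + 1/2·9/19 = 251/418.
By Bayes' rule, P(Urn II | brown) = 9/38 / 251/418 = 99/251 ≈ 0.3944.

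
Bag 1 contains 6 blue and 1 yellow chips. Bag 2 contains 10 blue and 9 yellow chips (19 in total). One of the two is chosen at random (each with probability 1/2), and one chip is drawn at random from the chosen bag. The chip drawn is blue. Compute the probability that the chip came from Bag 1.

57/92

P(blue | Bag 1) = 6/7; P(blue | Bag 2) = 10/19.
P(blue) = 1/2·6/7 + 1/2·10/19 = 92/133.
By Bayes' rule, P(Bag 1 | blue) = 3/7 / 92/133 = 57/92 ≈ 0.6196.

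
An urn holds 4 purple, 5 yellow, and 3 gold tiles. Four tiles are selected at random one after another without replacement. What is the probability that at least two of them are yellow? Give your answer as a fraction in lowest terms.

19/33

Sum the hypergeometric tail for j = 2,…,4 yellow tiles.
Favorable = C(5,2)·C(7,2) + C(5,3)·C(7,1) + C(5,4)·C(7,0) = 285; total = C(12,4) = 495.
P = 285/495 = 19/33 ≈ 0.5758.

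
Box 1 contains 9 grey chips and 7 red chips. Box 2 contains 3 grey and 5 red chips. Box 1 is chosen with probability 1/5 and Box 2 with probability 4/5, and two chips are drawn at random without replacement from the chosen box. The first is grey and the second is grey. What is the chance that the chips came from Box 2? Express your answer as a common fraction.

10/17

P(E | Box 1) = 3/10; P(E | Box 2) = 3/28.
P(E) = 1/5·3/10 + 4/5·3/28 = 51/350.
By Bayes' rule, P(Box 2 | E) = 3/35 / 51/350 = 10/17 ≈ 0.5882.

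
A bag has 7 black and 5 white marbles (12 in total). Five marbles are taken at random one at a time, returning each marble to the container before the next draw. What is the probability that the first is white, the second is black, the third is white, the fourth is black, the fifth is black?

Multiply the conditional probability of each draw in order, with replacement (the composition resets each draw).
P = (5/12) · (7/12) · (5/12) · (7/12) · (7/12) = 8575/248832 ≈ 0.0345.

8575/248832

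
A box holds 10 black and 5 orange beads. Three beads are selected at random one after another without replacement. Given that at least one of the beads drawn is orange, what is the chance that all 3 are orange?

P(all 3 orange) = C(5,3)/C(15,3) = 2/91; P(at least one orange) = 1 − C(10,3)/C(15,3) = 67/91.
Since 'all 3 orange' ⊆ 'at least one orange', P(all 3 | at least one) = 2/91 / 67/91 = 2/67 ≈ 0.0299.

2/67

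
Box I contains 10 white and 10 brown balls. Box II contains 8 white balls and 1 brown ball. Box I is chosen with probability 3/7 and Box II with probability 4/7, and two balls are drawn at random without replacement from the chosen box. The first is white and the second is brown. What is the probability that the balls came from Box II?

P(E | Box I) = 5/19; P(E | Box II) = 1/9.
P(E) = 3/7·5/19 + 4/7·1/9 = 211/1197.
By Bayes' rule, P(Box II | E) = 4/63 / 211/1197 = 76/211 ≈ 0.3602.

76/211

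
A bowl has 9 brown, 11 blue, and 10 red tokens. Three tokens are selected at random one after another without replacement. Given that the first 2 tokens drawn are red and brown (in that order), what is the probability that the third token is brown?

2/7

After removing 1 brown, 1 red, the bowl has 8 brown out of 28 remaining.
P(third is brown | given) = 8/28 = 2/7 ≈ 0.2857.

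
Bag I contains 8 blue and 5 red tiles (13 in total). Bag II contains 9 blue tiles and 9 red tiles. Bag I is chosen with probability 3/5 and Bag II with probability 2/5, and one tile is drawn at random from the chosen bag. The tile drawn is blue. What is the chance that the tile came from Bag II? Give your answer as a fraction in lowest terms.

13/37

P(blue | Bag I) = 8/13; P(blue | Bag II) = 1/2.
P(blue) = 3/5·8/13 + 2/5·1/2 = 37/65.
By Bayes' rule, P(Bag II | blue) = 1/5 / 37/65 = 13/37 ≈ 0.3514.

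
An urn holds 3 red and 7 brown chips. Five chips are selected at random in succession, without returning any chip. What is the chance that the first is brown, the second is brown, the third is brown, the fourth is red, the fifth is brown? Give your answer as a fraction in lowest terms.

Multiply the conditional probability of each draw in order, without replacement, so each draw removes one from its color and from the total.
P = (7/10) · (6/9) · (5/8) · (3/7) · (4/6) = 1/12 ≈ 0.0833.

1/12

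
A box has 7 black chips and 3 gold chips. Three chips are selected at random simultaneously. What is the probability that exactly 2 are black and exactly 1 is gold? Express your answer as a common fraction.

Unordered draws without replacement: count favorable combinations over C(10,3).
Favorable = C(7,2) · C(3,1) = 63; total = C(10,3) = 120.
P = 63/120 = 21/40 ≈ 0.5250.

21/40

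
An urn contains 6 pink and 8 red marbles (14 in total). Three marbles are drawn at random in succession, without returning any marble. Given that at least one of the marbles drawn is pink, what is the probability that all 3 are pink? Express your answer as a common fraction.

5/77

P(all 3 pink) = C(6,3)/C(14,3) = 5/91; P(at least one pink) = 1 − C(8,3)/C(14,3) = 11/13.
Since 'all 3 pink' ⊆ 'at least one pink', P(all 3 | at least one) = 5/91 / 11/13 = 5/77 ≈ 0.0649.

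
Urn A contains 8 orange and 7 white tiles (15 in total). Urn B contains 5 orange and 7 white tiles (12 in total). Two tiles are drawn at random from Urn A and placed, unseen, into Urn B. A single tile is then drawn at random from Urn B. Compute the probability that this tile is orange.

Condition on how many of the transferred tiles are orange (from Urn A: 8 orange of 15; then Urn B has 14 total).
  0 orange: C(8,0)C(7,2)/C(15,2) = 1/5; then P = 5/14
  1 orange: C(8,1)C(7,1)/C(15,2) = 8/15; then P = 6/14
  2 orange: C(8,2)C(7,0)/C(15,2) = 4/15; then P = 7/14
P(orange from Urn B) = 13/30 ≈ 0.4333.

13/30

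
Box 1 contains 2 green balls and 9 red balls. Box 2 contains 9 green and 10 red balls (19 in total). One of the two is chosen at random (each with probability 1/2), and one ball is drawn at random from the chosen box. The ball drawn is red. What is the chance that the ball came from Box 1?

171/281

P(red | Box 1) = 9/11; P(red | Box 2) = 10/19.
P(red) = 1/2·9/11 + 1/2·10/19 = 281/418.
By Bayes' rule, P(Box 1 | red) = 9/22 / 281/418 = 171/281 ≈ 0.6085.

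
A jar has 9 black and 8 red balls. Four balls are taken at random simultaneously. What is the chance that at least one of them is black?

Use the complement: P(at least one black) = 1 − P(no black).
P(none) = C(8,4)/C(17,4) = 70/2380.
So P = 1 − 70/2380 = 33/34 ≈ 0.9706.

33/34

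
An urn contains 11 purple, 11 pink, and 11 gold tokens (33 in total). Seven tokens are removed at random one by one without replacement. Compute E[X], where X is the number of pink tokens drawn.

7/3

By linearity of expectation, E[X] = Σ P(draw i is pink); by symmetry each draw (even without replacement) has P(pink) = 11/33.
E[X] = 7 · 11/33 = 7/3 ≈ 2.3333.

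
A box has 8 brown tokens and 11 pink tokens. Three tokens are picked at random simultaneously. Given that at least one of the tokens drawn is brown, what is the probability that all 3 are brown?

14/201

P(all 3 brown) = C(8,3)/C(19,3) = 56/969; P(at least one brown) = 1 − C(11,3)/C(19,3) = 268/323.
Since 'all 3 brown' ⊆ 'at least one brown', P(all 3 | at least one) = 56/969 / 268/323 = 14/201 ≈ 0.0697.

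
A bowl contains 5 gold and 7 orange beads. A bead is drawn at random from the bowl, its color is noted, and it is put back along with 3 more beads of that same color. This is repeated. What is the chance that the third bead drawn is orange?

Sum over the four possibilities for the first two draws (orange/not-orange each), tracking how the orange count and total change by +3 per draw.
P(third is orange) = 7/12 ≈ 0.5833. (In a Pólya urn every draw has the same marginal probability 7/12.)

7/12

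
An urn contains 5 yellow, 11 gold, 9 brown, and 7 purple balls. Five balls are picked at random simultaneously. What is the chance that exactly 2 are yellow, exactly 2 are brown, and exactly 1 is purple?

Unordered draws without replacement: count favorable combinations over C(32,5).
Favorable = C(5,2) · C(11,0) · C(9,2) · C(7,1) = 2520; total = C(32,5) = 201376.
P = 2520/201376 = 45/3596 ≈ 0.0125.

45/3596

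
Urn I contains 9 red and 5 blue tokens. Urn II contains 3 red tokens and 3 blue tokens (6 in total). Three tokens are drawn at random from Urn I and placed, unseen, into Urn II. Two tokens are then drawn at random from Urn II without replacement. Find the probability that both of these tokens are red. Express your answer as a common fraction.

Condition on how many of the transferred tokens are red (from Urn I: 9 red of 14; then Urn II has 9 total).
  0 red: C(9,0)C(5,3)/C(14,3) = 5/182; then P = C(3,2)/C(9,2) = 1/12
  1 red: C(9,1)C(5,2)/C(14,3) = 45/182; then P = C(4,2)/C(9,2) = 1/6
  2 red: C(9,2)C(5,1)/C(14,3) = 45/91; then P = C(5,2)/C(9,2) = 5/18
  3 red: C(9,3)C(5,0)/C(14,3) = 3/13; then P = C(6,2)/C(9,2) = 5/12
P(both red) = 605/2184 ≈ 0.2770.

605/2184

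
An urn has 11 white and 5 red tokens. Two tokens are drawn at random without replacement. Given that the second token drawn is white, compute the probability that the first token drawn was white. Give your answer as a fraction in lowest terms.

2/3

P(first=white and the second token drawn is white) = (11/16)·(10/15) = 11/24.
P(the second token drawn is white) = Σ over first color = 11/24 + 11/48 = 11/16.
By Bayes, P(first=white | the second token drawn is white) = 11/24 / 11/16 = 2/3 ≈ 0.6667.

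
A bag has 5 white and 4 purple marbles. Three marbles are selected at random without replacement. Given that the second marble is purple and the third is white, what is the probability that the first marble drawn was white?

4/7

P(first=white and the second marble is purple and the third is white) = (5/9)·(4/8)·(4/7) = 10/63.
P(E) = Σ over first color = 10/63 + 5/42 = 5/18.
By Bayes, P(first=white | E) = 10/63 / 5/18 = 4/7 ≈ 0.5714.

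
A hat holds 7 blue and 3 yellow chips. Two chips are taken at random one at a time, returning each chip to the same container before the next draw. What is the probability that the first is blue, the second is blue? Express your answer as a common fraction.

49/100

Multiply the conditional probability of each draw in order, with replacement (the composition resets each draw).
P = (7/10) · (7/10) = 49/100 ≈ 0.4900.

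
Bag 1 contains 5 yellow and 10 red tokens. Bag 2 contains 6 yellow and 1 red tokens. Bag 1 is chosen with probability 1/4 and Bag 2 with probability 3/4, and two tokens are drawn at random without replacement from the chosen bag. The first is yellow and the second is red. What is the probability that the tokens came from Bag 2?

P(E | Bag 1) = 5/21; P(E | Bag 2) = 1/7.
P(E) = 1/4·5/21 + 3/4·1/7 = 1/6.
By Bayes' rule, P(Bag 2 | E) = 3/28 / 1/6 = 9/14 ≈ 0.6429.

9/14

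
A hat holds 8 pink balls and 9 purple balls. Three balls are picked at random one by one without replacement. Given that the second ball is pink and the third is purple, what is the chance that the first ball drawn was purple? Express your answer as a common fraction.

P(first=purple and the second ball is pink and the third is purple) = (9/17)·(8/16)·(8/15) = 12/85.
P(E) = Σ over first color = 21/170 + 12/85 = 9/34.
By Bayes, P(first=purple | E) = 12/85 / 9/34 = 8/15 ≈ 0.5333.

8/15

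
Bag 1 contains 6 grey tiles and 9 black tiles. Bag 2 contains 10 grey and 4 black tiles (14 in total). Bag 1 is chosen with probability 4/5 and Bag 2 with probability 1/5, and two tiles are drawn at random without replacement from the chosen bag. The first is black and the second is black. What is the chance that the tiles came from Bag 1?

104/109

P(E | Bag 1) = 12/35; P(E | Bag 2) = 6/91.
P(E) = 4/5·12/35 + 1/5·6/91 = 654/2275.
By Bayes' rule, P(Bag 1 | E) = 48/175 / 654/2275 = 104/109 ≈ 0.9541.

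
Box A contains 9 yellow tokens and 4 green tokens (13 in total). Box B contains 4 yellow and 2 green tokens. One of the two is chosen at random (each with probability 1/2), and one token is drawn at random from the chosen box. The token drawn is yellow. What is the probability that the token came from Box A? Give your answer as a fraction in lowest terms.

P(yellow | Box A) = 9/13; P(yellow | Box B) = 2/3.
P(yellow) = 1/2·9/13 + 1/2·2/3 = 53/78.
By Bayes' rule, P(Box A | yellow) = 9/26 / 53/78 = 27/53 ≈ 0.5094.

27/53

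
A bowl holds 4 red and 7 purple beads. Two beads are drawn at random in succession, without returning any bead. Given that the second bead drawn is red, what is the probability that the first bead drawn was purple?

P(first=purple and the second bead drawn is red) = (7/11)·(4/10) = 14/55.
P(the second bead drawn is red) = Σ over first color = 6/55 + 14/55 = 4/11.
By Bayes, P(first=purple | the second bead drawn is red) = 14/55 / 4/11 = 7/10 ≈ 0.7000.

7/10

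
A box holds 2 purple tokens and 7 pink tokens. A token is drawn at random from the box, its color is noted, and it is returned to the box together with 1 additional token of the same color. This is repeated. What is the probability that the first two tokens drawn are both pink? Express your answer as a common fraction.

After a pink draw the box holds 8 pink out of 10.
P = (7/9)·(8/10) = 28/45 ≈ 0.6222.

28/45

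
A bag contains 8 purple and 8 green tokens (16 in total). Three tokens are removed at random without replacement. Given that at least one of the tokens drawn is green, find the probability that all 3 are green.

P(all 3 green) = C(8,3)/C(16,3) = 1/10; P(at least one green) = 1 − C(8,3)/C(16,3) = 9/10.
Since 'all 3 green' ⊆ 'at least one green', P(all 3 | at least one) = 1/10 / 9/10 = 1/9 ≈ 0.1111.

1/9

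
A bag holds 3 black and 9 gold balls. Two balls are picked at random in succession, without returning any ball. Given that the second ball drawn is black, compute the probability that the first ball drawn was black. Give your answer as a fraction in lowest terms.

2/11

P(first=black and the second ball drawn is black) = (3/12)·(2/11) = 1/22.
P(the second ball drawn is black) = Σ over first color = 1/22 + 9/44 = 1/4.
By Bayes, P(first=black | the second ball drawn is black) = 1/22 / 1/4 = 2/11 ≈ 0.1818.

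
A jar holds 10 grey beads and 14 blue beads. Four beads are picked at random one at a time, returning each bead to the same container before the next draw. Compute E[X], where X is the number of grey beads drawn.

By linearity of expectation, E[X] = Σ P(draw i is grey); each independent draw has P(grey) = 10/24.
E[X] = 4 · 10/24 = 5/3 ≈ 1.6667.

5/3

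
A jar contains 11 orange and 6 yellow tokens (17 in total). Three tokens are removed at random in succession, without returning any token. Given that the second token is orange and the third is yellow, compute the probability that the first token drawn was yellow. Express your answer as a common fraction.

P(first=yellow and the second token is orange and the third is yellow) = (6/17)·(11/16)·(5/15) = 11/136.
P(E) = Σ over first color = 11/68 + 11/136 = 33/136.
By Bayes, P(first=yellow | E) = 11/136 / 33/136 = 1/3 ≈ 0.3333.

1/3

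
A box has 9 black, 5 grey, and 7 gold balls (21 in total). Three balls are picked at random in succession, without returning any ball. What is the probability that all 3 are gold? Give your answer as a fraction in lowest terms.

1/38

Multiply the conditional probability of each draw in order, without replacement, so each draw removes one from its color and from the total.
P = (7/21) · (6/20) · (5/19) = 1/38 ≈ 0.0263.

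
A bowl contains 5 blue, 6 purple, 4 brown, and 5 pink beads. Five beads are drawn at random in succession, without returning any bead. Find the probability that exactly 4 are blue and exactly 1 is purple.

Unordered draws without replacement: count favorable combinations over C(20,5).
Favorable = C(5,4) · C(6,1) · C(4,0) · C(5,0) = 30; total = C(20,5) = 15504.
P = 30/15504 = 5/2584 ≈ 0.0019.

5/2584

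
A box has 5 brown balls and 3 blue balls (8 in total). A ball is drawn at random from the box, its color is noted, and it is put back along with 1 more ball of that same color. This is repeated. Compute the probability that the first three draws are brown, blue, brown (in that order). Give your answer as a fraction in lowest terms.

Track the composition after each reinforcement of +1.
P = (5/8) · (3/9) · (6/10) = 1/8 ≈ 0.1250.

1/8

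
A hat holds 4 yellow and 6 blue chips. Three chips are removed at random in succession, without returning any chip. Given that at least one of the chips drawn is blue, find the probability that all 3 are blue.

P(all 3 blue) = C(6,3)/C(10,3) = 1/6; P(at least one blue) = 1 − C(4,3)/C(10,3) = 29/30.
Since 'all 3 blue' ⊆ 'at least one blue', P(all 3 | at least one) = 1/6 / 29/30 = 5/29 ≈ 0.1724.

5/29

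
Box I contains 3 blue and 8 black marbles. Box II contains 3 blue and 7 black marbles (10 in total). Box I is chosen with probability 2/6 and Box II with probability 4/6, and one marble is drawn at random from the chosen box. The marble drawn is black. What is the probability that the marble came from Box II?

P(black | Box I) = 8/11; P(black | Box II) = 7/10.
P(black) = 1/3·8/11 + 2/3·7/10 = 39/55.
By Bayes' rule, P(Box II | black) = 7/15 / 39/55 = 77/117 ≈ 0.6581.

77/117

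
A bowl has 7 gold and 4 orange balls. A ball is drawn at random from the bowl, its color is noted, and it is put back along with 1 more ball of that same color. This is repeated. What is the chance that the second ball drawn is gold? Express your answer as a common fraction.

Condition on the first draw. If first is gold (prob 7/11), second-gold has prob (8)/(12); if not (prob 4/11), it has prob 7/(12).
P = (7/11)·(8/12) + (4/11)·(7/12) = 7/11 ≈ 0.6364.

7/11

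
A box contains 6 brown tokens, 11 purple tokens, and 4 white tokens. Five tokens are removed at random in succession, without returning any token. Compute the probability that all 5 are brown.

Unordered draws without replacement: count favorable combinations over C(21,5).
Favorable = C(6,5) · C(11,0) · C(4,0) = 6; total = C(21,5) = 20349.
P = 6/20349 = 2/6783 ≈ 0.0003.

2/6783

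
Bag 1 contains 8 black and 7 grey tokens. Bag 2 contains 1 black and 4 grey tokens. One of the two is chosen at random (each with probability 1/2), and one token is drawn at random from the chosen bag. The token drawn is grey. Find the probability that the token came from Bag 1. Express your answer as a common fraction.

P(grey | Bag 1) = 7/15; P(grey | Bag 2) = 4/5.
P(grey) = 1/2·7/15 + 1/2·4/5 = 19/30.
By Bayes' rule, P(Bag 1 | grey) = 7/30 / 19/30 = 7/19 ≈ 0.3684.

7/19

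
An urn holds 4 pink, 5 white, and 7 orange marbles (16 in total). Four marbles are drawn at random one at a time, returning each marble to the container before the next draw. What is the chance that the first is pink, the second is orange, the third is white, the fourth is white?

Multiply the conditional probability of each draw in order, with replacement (the composition resets each draw).
P = (4/16) · (7/16) · (5/16) · (5/16) = 175/16384 ≈ 0.0107.

175/16384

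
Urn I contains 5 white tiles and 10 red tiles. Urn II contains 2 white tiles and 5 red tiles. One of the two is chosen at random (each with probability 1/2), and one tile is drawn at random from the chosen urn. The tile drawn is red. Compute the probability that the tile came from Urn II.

15/29

P(red | Urn I) = 2/3; P(red | Urn II) = 5/7.
P(red) = 1/2·2/3 + 1/2·5/7 = 29/42.
By Bayes' rule, P(Urn II | red) = 5/14 / 29/42 = 15/29 ≈ 0.5172.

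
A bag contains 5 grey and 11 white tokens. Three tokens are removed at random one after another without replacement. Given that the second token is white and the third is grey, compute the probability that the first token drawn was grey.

2/7

P(first=grey and the second token is white and the third is grey) = (5/16)·(11/15)·(4/14) = 11/168.
P(E) = Σ over first color = 11/168 + 55/336 = 11/48.
By Bayes, P(first=grey | E) = 11/168 / 11/48 = 2/7 ≈ 0.2857.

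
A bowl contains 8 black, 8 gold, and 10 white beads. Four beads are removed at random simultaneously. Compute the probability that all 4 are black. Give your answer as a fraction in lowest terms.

7/1495

Unordered draws without replacement: count favorable combinations over C(26,4).
Favorable = C(8,4) · C(8,0) · C(10,0) = 70; total = C(26,4) = 14950.
P = 70/14950 = 7/1495 ≈ 0.0047.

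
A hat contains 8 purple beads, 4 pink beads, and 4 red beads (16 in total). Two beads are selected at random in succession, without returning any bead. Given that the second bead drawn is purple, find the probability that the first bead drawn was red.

P(first=red and the second bead drawn is purple) = (4/16)·(8/15) = 2/15.
P(the second bead drawn is purple) = Σ over first color = 7/30 + 2/15 + 2/15 = 1/2.
By Bayes, P(first=red | the second bead drawn is purple) = 2/15 / 1/2 = 4/15 ≈ 0.2667.

4/15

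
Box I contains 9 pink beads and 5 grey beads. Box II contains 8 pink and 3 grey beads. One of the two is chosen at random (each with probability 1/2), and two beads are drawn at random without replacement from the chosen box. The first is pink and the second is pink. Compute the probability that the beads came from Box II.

P(E | Box I) = 36/91; P(E | Box II) = 28/55.
P(E) = 1/2·36/91 + 1/2·28/55 = 2264/5005.
By Bayes' rule, P(Box II | E) = 14/55 / 2264/5005 = 637/1132 ≈ 0.5627.

637/1132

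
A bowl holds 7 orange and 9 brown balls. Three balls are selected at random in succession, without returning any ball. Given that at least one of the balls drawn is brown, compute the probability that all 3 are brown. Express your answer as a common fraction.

4/25

P(all 3 brown) = C(9,3)/C(16,3) = 3/20; P(at least one brown) = 1 − C(7,3)/C(16,3) = 15/16.
Since 'all 3 brown' ⊆ 'at least one brown', P(all 3 | at least one) = 3/20 / 15/16 = 4/25 ≈ 0.1600.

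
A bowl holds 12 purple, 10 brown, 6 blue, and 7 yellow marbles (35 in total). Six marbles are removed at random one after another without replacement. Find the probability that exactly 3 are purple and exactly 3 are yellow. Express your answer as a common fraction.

Unordered draws without replacement: count favorable combinations over C(35,6).
Favorable = C(12,3) · C(10,0) · C(6,0) · C(7,3) = 7700; total = C(35,6) = 1623160.
P = 7700/1623160 = 5/1054 ≈ 0.0047.

5/1054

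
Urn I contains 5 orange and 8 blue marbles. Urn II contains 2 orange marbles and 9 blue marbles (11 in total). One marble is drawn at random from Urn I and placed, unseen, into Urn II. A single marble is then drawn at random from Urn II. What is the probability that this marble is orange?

31/156

Condition on how many of the transferred marbles are orange (from Urn I: 5 orange of 13; then Urn II has 12 total).
  0 orange: C(5,0)C(8,1)/C(13,1) = 8/13; then P = 2/12
  1 orange: C(5,1)C(8,0)/C(13,1) = 5/13; then P = 3/12
P(orange from Urn II) = 31/156 ≈ 0.1987.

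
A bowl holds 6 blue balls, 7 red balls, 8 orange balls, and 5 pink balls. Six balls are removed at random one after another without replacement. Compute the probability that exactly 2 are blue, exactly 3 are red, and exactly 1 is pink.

Unordered draws without replacement: count favorable combinations over C(26,6).
Favorable = C(6,2) · C(7,3) · C(8,0) · C(5,1) = 2625; total = C(26,6) = 230230.
P = 2625/230230 = 75/6578 ≈ 0.0114.

75/6578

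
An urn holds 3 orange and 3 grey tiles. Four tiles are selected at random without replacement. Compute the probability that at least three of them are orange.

Sum the hypergeometric tail for j = 3,…,3 orange tiles.
Favorable = C(3,3)·C(3,1) = 3; total = C(6,4) = 15.
P = 3/15 = 1/5 ≈ 0.2000.

1/5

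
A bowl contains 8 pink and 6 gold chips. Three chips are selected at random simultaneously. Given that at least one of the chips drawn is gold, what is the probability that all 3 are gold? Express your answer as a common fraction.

5/77

P(all 3 gold) = C(6,3)/C(14,3) = 5/91; P(at least one gold) = 1 − C(8,3)/C(14,3) = 11/13.
Since 'all 3 gold' ⊆ 'at least one gold', P(all 3 | at least one) = 5/91 / 11/13 = 5/77 ≈ 0.0649.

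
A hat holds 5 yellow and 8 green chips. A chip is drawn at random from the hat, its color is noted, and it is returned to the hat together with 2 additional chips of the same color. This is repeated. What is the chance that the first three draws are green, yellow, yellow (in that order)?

Track the composition after each reinforcement of +2.
P = (8/13) · (5/15) · (7/17) = 56/663 ≈ 0.0845.

56/663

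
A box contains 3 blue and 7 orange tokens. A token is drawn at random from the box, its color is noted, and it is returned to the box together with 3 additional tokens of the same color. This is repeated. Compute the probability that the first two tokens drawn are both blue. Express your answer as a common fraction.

9/65

After a blue draw the box holds 6 blue out of 13.
P = (3/10)·(6/13) = 9/65 ≈ 0.1385.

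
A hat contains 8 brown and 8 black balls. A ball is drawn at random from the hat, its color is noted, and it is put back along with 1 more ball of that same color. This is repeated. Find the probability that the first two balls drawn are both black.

9/34

After a black draw the hat holds 9 black out of 17.
P = (8/16)·(9/17) = 9/34 ≈ 0.2647.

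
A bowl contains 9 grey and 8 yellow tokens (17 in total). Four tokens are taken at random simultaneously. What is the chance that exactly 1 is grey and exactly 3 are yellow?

Unordered draws without replacement: count favorable combinations over C(17,4).
Favorable = C(9,1) · C(8,3) = 504; total = C(17,4) = 2380.
P = 504/2380 = 18/85 ≈ 0.2118.

18/85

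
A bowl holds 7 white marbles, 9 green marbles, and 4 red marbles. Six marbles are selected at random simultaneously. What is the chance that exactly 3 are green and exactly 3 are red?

Unordered draws without replacement: count favorable combinations over C(20,6).
Favorable = C(7,0) · C(9,3) · C(4,3) = 336; total = C(20,6) = 38760.
P = 336/38760 = 14/1615 ≈ 0.0087.

14/1615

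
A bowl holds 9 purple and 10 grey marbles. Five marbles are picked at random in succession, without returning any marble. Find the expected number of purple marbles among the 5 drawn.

45/19

By linearity of expectation, E[X] = Σ P(draw i is purple); by symmetry each draw (even without replacement) has P(purple) = 9/19.
E[X] = 5 · 9/19 = 45/19 ≈ 2.3684.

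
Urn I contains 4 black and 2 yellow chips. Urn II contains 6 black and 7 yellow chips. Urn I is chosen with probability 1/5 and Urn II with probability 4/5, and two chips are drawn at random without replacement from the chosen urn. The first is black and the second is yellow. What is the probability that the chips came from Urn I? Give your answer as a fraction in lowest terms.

P(E | Urn I) = 4/15; P(E | Urn II) = 7/26.
P(E) = 1/5·4/15 + 4/5·7/26 = 262/975.
By Bayes' rule, P(Urn I | E) = 4/75 / 262/975 = 26/131 ≈ 0.1985.

26/131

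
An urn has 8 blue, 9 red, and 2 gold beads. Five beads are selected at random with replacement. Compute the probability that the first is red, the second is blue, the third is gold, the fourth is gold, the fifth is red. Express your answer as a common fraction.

Multiply the conditional probability of each draw in order, with replacement (the composition resets each draw).
P = (9/19) · (8/19) · (2/19) · (2/19) · (9/19) = 2592/2476099 ≈ 0.0010.

2592/2476099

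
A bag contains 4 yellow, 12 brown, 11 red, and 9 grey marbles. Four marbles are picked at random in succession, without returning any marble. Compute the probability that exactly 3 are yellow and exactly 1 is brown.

Unordered draws without replacement: count favorable combinations over C(36,4).
Favorable = C(4,3) · C(12,1) · C(11,0) · C(9,0) = 48; total = C(36,4) = 58905.
P = 48/58905 = 16/19635 ≈ 0.0008.

16/19635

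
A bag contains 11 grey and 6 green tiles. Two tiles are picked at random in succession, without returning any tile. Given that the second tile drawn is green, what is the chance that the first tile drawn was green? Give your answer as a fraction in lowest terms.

P(first=green and the second tile drawn is green) = (6/17)·(5/16) = 15/136.
P(the second tile drawn is green) = Σ over first color = 33/136 + 15/136 = 6/17.
By Bayes, P(first=green | the second tile drawn is green) = 15/136 / 6/17 = 5/16 ≈ 0.3125.

5/16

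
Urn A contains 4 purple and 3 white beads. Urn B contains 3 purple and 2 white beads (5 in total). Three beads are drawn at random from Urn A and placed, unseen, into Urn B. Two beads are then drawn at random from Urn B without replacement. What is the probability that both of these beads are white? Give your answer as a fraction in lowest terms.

Condition on how many of the transferred beads are white (from Urn A: 3 white of 7; then Urn B has 8 total).
  0 white: C(3,0)C(4,3)/C(7,3) = 4/35; then P = C(2,2)/C(8,2) = 1/28
  1 white: C(3,1)C(4,2)/C(7,3) = 18/35; then P = C(3,2)/C(8,2) = 3/28
  2 white: C(3,2)C(4,1)/C(7,3) = 12/35; then P = C(4,2)/C(8,2) = 3/14
  3 white: C(3,3)C(4,0)/C(7,3) = 1/35; then P = C(5,2)/C(8,2) = 5/14
P(both white) = 1/7 ≈ 0.1429.

1/7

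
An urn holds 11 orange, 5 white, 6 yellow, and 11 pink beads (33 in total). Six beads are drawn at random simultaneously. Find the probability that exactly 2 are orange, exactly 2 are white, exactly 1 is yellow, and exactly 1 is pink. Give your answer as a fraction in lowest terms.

Unordered draws without replacement: count favorable combinations over C(33,6).
Favorable = C(11,2) · C(5,2) · C(6,1) · C(11,1) = 36300; total = C(33,6) = 1107568.
P = 36300/1107568 = 825/25172 ≈ 0.0328.

825/25172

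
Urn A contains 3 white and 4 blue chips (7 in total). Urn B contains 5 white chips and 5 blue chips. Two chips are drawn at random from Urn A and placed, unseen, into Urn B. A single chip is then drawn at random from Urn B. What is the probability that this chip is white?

Condition on how many of the transferred chips are white (from Urn A: 3 white of 7; then Urn B has 12 total).
  0 white: C(3,0)C(4,2)/C(7,2) = 2/7; then P = 5/12
  1 white: C(3,1)C(4,1)/C(7,2) = 4/7; then P = 6/12
  2 white: C(3,2)C(4,0)/C(7,2) = 1/7; then P = 7/12
P(white from Urn B) = 41/84 ≈ 0.4881.

41/84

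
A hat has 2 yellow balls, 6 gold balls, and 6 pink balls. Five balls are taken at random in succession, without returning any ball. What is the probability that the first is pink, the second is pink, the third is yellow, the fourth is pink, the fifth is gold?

Multiply the conditional probability of each draw in order, without replacement, so each draw removes one from its color and from the total.
P = (6/14) · (5/13) · (2/12) · (4/11) · (6/10) = 6/1001 ≈ 0.0060.

6/1001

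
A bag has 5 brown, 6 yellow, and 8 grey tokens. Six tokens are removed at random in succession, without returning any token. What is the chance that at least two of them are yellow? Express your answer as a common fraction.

2949/4522

Sum the hypergeometric tail for j = 2,…,6 yellow tokens.
Favorable = C(6,2)·C(13,4) + C(6,3)·C(13,3) + C(6,4)·C(13,2) + C(6,5)·C(13,1) + C(6,6)·C(13,0) = 17694; total = C(19,6) = 27132.
P = 17694/27132 = 2949/4522 ≈ 0.6521.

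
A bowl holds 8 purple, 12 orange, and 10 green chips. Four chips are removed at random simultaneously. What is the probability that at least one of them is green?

Use the complement: P(at least one green) = 1 − P(no green).
P(none) = C(20,4)/C(30,4) = 4845/27405.
So P = 1 − 4845/27405 = 1504/1827 ≈ 0.8232.

1504/1827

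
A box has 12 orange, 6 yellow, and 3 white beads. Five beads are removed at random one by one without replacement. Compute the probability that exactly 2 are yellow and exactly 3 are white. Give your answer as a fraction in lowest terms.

5/6783

Unordered draws without replacement: count favorable combinations over C(21,5).
Favorable = C(12,0) · C(6,2) · C(3,3) = 15; total = C(21,5) = 20349.
P = 15/20349 = 5/6783 ≈ 0.0007.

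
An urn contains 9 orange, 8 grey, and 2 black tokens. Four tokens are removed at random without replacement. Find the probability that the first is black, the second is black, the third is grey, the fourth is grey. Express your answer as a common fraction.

7/5814

Multiply the conditional probability of each draw in order, without replacement, so each draw removes one from its color and from the total.
P = (2/19) · (1/18) · (8/17) · (7/16) = 7/5814 ≈ 0.0012.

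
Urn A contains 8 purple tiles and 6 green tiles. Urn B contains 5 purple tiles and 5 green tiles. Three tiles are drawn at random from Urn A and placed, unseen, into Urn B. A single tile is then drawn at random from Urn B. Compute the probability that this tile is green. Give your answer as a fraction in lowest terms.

Condition on how many of the transferred tiles are green (from Urn A: 6 green of 14; then Urn B has 13 total).
  0 green: C(6,0)C(8,3)/C(14,3) = 2/13; then P = 5/13
  1 green: C(6,1)C(8,2)/C(14,3) = 6/13; then P = 6/13
  2 green: C(6,2)C(8,1)/C(14,3) = 30/91; then P = 7/13
  3 green: C(6,3)C(8,0)/C(14,3) = 5/91; then P = 8/13
P(green from Urn B) = 44/91 ≈ 0.4835.

44/91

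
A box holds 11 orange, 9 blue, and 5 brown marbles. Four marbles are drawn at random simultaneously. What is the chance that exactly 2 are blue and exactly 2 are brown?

Unordered draws without replacement: count favorable combinations over C(25,4).
Favorable = C(11,0) · C(9,2) · C(5,2) = 360; total = C(25,4) = 12650.
P = 360/12650 = 36/1265 ≈ 0.0285.

36/1265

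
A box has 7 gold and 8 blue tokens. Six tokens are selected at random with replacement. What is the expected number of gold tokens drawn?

By linearity of expectation, E[X] = Σ P(draw i is gold); each independent draw has P(gold) = 7/15.
E[X] = 6 · 7/15 = 14/5 ≈ 2.8000.

14/5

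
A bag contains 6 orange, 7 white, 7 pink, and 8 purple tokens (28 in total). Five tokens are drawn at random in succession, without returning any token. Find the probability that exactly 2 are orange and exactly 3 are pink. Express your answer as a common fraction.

Unordered draws without replacement: count favorable combinations over C(28,5).
Favorable = C(6,2) · C(7,0) · C(7,3) · C(8,0) = 525; total = C(28,5) = 98280.
P = 525/98280 = 5/936 ≈ 0.0053.

5/936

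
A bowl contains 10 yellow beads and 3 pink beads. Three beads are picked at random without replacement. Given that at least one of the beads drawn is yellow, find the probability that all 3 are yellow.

P(all 3 yellow) = C(10,3)/C(13,3) = 60/143; P(at least one yellow) = 1 − C(3,3)/C(13,3) = 285/286.
Since 'all 3 yellow' ⊆ 'at least one yellow', P(all 3 | at least one) = 60/143 / 285/286 = 8/19 ≈ 0.4211.

8/19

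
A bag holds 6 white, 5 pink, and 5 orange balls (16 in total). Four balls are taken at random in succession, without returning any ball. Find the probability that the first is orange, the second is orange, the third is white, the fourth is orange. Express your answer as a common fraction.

3/364

Multiply the conditional probability of each draw in order, without replacement, so each draw removes one from its color and from the total.
P = (5/16) · (4/15) · (6/14) · (3/13) = 3/364 ≈ 0.0082.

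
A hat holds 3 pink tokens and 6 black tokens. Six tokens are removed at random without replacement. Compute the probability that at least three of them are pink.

Sum the hypergeometric tail for j = 3,…,3 pink tokens.
Favorable = C(3,3)·C(6,3) = 20; total = C(9,6) = 84.
P = 20/84 = 5/21 ≈ 0.2381.

5/21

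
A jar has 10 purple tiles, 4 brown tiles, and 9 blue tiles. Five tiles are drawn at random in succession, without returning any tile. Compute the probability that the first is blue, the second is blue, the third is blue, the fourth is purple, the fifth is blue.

36/4807

Multiply the conditional probability of each draw in order, without replacement, so each draw removes one from its color and from the total.
P = (9/23) · (8/22) · (7/21) · (10/20) · (6/19) = 36/4807 ≈ 0.0075.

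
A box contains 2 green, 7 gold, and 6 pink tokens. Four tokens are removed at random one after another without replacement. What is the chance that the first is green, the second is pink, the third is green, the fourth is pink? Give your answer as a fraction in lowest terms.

1/546

Multiply the conditional probability of each draw in order, without replacement, so each draw removes one from its color and from the total.
P = (2/15) · (6/14) · (1/13) · (5/12) = 1/546 ≈ 0.0018.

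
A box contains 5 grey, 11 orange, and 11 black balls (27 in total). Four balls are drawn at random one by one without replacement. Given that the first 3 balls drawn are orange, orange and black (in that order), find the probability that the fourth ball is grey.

5/24

After removing 2 orange, 1 black, the box has 5 grey out of 24 remaining.
P(fourth is grey | given) = 5/24 ≈ 0.2083.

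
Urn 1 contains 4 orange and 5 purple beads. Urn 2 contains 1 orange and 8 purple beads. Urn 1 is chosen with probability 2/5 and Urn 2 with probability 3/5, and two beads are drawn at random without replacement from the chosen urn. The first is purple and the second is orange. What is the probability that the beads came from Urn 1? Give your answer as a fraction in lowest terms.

P(E | Urn 1) = 5/18; P(E | Urn 2) = 1/9.
P(E) = 2/5·5/18 + 3/5·1/9 = 8/45.
By Bayes' rule, P(Urn 1 | E) = 1/9 / 8/45 = 5/8 ≈ 0.6250.

5/8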